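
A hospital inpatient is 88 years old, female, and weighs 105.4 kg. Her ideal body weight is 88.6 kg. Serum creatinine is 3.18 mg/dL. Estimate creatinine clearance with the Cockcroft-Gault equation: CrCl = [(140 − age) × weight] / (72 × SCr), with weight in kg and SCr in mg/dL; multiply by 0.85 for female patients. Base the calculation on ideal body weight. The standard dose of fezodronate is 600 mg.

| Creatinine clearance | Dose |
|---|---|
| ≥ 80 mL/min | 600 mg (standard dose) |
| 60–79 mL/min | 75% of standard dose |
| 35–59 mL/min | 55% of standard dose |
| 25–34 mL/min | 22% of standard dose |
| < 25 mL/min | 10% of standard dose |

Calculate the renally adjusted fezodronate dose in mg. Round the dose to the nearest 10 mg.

CrCl = (140 − 88) × 88.6 / (72 × 3.18) × 0.85 = 4607.2 / 228.96 × 0.85 ≈ 17.1 mL/min
CrCl ≈ 17 mL/min → bracket < 25 mL/min.
10% of 600 mg = 60 mg

60 mg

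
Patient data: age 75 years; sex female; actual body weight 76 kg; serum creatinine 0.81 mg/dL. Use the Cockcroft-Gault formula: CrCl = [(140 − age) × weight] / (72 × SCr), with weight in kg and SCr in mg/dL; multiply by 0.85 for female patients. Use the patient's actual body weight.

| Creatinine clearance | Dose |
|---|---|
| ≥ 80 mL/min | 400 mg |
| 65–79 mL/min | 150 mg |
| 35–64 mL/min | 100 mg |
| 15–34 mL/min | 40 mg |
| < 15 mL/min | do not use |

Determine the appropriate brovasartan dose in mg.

150 mg

CrCl = (140 − 75) × 76 / (72 × 0.81) × 0.85 = 4940.0 / 58.32 × 0.85 ≈ 72.0 mL/min
CrCl ≈ 72 mL/min → bracket 65–79 mL/min.
Dose for this bracket: 150 mg.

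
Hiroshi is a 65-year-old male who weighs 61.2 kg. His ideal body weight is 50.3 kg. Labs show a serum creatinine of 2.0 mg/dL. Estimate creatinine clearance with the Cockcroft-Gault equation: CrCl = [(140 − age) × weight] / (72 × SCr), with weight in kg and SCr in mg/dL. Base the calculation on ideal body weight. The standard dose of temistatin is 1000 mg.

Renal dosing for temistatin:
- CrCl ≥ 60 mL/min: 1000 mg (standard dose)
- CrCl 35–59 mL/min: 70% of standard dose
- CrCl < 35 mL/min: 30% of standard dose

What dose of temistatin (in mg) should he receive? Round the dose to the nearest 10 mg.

300 mg

CrCl = (140 − 65) × 50.3 / (72 × 2) = 3772.5 / 144.00 ≈ 26.2 mL/min
CrCl ≈ 26 mL/min → bracket < 35 mL/min.
30% of 1000 mg = 300 mg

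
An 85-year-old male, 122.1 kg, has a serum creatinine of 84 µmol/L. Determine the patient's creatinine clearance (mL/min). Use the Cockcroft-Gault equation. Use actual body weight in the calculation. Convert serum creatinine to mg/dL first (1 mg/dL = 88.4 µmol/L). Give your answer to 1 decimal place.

SCr = 84 / 88.4 = 0.95 mg/dL
CrCl = (140 − 85) × 122.1 / (72 × 0.95) = 6715.5 / 68.40 ≈ 98.2 mL/min

98.2 mL/min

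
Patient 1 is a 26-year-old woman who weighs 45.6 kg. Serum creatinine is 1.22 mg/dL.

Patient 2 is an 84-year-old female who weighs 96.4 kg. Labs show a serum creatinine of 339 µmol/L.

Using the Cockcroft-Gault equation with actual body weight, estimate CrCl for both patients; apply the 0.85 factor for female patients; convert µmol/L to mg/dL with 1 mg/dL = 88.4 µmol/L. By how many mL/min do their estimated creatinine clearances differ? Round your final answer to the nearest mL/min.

34 mL/min

Patient 1: CrCl = (140 − 26) × 45.6 / (72 × 1.22) × 0.85 = 5198.4 / 87.84 × 0.85 ≈ 50.3 mL/min
Patient 2: SCr = 339 / 88.4 = 3.835 mg/dL
Patient 2: CrCl = (140 − 84) × 96.4 / (72 × 3.835) × 0.85 = 5398.4 / 276.12 × 0.85 ≈ 16.6 mL/min
|50.3 − 16.6| = 33.7 mL/min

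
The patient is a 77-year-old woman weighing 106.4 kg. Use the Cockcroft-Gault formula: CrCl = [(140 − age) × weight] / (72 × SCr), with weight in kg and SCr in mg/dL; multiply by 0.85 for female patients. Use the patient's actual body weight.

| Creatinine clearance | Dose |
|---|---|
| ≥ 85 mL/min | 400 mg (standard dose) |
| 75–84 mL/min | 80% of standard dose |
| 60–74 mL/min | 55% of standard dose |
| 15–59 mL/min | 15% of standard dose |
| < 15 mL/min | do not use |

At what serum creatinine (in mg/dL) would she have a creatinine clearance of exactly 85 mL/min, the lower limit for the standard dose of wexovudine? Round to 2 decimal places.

Standard dose requires CrCl ≥ 85 mL/min.
Set (140 − 77) × 106.4 × 0.85 / (72 × SCr) = 85
SCr = (140 − 77) × 106.4 × 0.85 / (72 × 85) = 0.931 mg/dL

0.93 mg/dL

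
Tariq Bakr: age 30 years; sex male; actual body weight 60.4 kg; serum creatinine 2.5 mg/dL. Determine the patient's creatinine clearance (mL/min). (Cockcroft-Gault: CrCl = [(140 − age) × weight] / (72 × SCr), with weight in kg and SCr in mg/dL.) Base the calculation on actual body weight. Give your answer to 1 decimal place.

36.9 mL/min

CrCl = (140 − 30) × 60.4 / (72 × 2.5) = 6644.0 / 180.00 ≈ 36.9 mL/min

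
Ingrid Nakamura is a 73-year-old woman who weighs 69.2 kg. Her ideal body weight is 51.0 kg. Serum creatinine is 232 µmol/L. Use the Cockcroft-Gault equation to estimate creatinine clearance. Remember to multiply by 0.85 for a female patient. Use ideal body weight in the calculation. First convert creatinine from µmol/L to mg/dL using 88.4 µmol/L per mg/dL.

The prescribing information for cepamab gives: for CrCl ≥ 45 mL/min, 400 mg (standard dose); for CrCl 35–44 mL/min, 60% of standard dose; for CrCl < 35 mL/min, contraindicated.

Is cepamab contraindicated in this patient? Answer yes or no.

yes

SCr = 232 / 88.4 = 2.624 mg/dL
CrCl = (140 − 73) × 51 / (72 × 2.624) × 0.85 = 3417.0 / 188.93 × 0.85 ≈ 15.4 mL/min
CrCl ≈ 15 mL/min, which is < 35 mL/min.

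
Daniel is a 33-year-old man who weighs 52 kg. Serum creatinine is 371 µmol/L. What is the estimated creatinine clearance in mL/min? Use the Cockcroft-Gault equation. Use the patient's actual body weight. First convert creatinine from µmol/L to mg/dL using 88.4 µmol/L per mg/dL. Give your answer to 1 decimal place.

18.4 mL/min

SCr = 371 / 88.4 = 4.197 mg/dL
CrCl = (140 − 33) × 52 / (72 × 4.197) = 5564.0 / 302.18 ≈ 18.4 mL/min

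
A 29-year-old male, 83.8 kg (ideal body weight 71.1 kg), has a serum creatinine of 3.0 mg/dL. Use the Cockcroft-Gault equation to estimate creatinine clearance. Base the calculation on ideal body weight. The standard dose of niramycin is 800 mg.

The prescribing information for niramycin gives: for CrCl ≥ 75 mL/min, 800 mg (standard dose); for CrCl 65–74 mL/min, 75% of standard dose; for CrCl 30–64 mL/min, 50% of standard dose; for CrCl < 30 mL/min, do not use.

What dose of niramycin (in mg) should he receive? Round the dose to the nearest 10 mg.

CrCl = (140 − 29) × 71.1 / (72 × 3) = 7892.1 / 216.00 ≈ 36.5 mL/min
CrCl ≈ 37 mL/min → bracket 30–64 mL/min.
50% of 800 mg = 400 mg

400 mg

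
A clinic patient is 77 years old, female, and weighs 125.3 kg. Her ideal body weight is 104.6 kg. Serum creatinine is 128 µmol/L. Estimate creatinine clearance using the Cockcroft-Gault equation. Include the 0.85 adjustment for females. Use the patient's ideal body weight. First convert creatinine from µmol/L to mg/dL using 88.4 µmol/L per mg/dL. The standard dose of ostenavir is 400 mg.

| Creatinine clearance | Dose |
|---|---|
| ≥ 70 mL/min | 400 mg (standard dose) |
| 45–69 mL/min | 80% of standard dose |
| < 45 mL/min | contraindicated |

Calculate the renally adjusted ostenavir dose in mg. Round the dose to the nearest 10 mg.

SCr = 128 / 88.4 = 1.448 mg/dL
CrCl = (140 − 77) × 104.6 / (72 × 1.448) × 0.85 = 6589.8 / 104.26 × 0.85 ≈ 53.7 mL/min
CrCl ≈ 54 mL/min → bracket 45–69 mL/min.
80% of 400 mg = 320 mg

320 mg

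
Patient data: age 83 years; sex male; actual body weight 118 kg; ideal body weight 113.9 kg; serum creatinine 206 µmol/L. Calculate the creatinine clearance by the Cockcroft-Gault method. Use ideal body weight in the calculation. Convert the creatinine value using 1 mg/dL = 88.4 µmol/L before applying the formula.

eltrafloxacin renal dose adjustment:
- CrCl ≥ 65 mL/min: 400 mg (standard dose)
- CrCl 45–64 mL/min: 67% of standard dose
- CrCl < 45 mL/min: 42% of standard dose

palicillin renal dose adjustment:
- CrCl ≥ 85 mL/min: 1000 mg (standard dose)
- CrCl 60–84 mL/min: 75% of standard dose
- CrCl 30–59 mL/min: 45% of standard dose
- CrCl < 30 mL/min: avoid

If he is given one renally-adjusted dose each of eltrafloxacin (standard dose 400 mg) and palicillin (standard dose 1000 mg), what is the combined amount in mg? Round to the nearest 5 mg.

620 mg

SCr = 206 / 88.4 = 2.33 mg/dL
CrCl = (140 − 83) × 113.9 / (72 × 2.33) = 6492.3 / 167.76 ≈ 38.7 mL/min
CrCl ≈ 39 mL/min.
eltrafloxacin: < 45 mL/min → 42% of 400 mg = 168 mg.
palicillin: 30–59 mL/min → 45% of 1000 mg = 450 mg.
Total = 168 + 450 = 618 mg.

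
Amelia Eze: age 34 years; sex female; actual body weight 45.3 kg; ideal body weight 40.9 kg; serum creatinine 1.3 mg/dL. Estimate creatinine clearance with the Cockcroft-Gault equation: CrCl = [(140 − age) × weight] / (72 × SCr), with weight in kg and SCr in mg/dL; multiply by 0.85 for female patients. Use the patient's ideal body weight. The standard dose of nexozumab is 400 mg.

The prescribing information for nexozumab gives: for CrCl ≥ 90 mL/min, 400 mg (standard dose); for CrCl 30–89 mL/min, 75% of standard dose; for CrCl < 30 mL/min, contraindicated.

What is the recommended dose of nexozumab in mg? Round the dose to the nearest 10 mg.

300 mg

CrCl = (140 − 34) × 40.9 / (72 × 1.3) × 0.85 = 4335.4 / 93.60 × 0.85 ≈ 39.4 mL/min
CrCl ≈ 39 mL/min → bracket 30–89 mL/min.
75% of 400 mg = 300 mg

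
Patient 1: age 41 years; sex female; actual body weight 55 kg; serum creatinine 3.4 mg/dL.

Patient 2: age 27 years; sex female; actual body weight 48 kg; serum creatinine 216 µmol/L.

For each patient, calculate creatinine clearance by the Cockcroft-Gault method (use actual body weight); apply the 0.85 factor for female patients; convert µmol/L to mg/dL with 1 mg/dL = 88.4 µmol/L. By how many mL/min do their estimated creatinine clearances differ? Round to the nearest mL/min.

Patient 1: CrCl = (140 − 41) × 55 / (72 × 3.4) × 0.85 = 5445.0 / 244.80 × 0.85 ≈ 18.9 mL/min
Patient 2: SCr = 216 / 88.4 = 2.443 mg/dL
Patient 2: CrCl = (140 − 27) × 48 / (72 × 2.443) × 0.85 = 5424.0 / 175.90 × 0.85 ≈ 26.2 mL/min
|18.9 − 26.2| = 7.3 mL/min

7 mL/min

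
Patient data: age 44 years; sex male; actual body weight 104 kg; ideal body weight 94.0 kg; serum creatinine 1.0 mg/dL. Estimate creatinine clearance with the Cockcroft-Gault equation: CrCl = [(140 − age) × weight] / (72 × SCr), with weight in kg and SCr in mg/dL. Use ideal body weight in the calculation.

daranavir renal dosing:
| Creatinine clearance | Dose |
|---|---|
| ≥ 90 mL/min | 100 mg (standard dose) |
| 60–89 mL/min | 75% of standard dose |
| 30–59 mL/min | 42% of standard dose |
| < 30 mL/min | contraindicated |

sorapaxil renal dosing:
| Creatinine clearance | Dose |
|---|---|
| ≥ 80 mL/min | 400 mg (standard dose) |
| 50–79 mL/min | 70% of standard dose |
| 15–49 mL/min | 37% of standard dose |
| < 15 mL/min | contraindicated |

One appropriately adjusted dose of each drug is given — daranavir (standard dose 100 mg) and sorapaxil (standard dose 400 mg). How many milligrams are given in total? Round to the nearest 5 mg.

500 mg

CrCl = (140 − 44) × 94 / (72 × 1) = 9024.0 / 72.00 ≈ 125.3 mL/min
CrCl ≈ 125 mL/min.
daranavir: ≥ 90 mL/min → 100% of 100 mg = 100 mg.
sorapaxil: ≥ 80 mL/min → 100% of 400 mg = 400 mg.
Total = 100 + 400 = 500 mg.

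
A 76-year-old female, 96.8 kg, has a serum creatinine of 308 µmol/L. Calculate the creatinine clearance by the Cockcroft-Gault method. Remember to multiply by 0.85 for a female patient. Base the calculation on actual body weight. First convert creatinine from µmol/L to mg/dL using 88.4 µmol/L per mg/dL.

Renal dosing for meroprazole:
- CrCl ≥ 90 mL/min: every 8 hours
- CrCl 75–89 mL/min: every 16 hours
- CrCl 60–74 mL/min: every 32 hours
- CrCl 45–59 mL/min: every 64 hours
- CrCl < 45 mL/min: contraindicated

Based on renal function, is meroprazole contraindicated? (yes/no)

yes

SCr = 308 / 88.4 = 3.484 mg/dL
CrCl = (140 − 76) × 96.8 / (72 × 3.484) × 0.85 = 6195.2 / 250.85 × 0.85 ≈ 21.0 mL/min
CrCl ≈ 21 mL/min, which is < 45 mL/min.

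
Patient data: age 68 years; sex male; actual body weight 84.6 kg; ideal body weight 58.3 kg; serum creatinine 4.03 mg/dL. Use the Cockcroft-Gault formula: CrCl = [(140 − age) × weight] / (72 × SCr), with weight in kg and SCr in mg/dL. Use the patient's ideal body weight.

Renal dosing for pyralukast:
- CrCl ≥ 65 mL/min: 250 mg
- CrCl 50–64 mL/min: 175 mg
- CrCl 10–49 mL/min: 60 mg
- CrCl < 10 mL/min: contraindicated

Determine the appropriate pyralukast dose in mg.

60 mg

CrCl = (140 − 68) × 58.3 / (72 × 4.03) = 4197.6 / 290.16 ≈ 14.5 mL/min
CrCl ≈ 14 mL/min → bracket 10–49 mL/min.
Dose for this bracket: 60 mg.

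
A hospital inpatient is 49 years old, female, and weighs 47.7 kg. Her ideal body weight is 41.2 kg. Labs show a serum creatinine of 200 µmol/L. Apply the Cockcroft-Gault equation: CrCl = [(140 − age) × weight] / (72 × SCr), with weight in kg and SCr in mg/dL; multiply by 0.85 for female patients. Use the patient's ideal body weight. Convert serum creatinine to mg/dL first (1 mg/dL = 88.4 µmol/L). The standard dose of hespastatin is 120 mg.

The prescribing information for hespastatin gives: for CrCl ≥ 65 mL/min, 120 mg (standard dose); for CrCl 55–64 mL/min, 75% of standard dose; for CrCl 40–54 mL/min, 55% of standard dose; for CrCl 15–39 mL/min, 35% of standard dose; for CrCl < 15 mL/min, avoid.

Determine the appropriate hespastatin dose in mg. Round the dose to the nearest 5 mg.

40 mg

SCr = 200 / 88.4 = 2.262 mg/dL
CrCl = (140 − 49) × 41.2 / (72 × 2.262) × 0.85 = 3749.2 / 162.86 × 0.85 ≈ 19.6 mL/min
CrCl ≈ 20 mL/min → bracket 15–39 mL/min.
35% of 120 mg = 42 mg → 40 mg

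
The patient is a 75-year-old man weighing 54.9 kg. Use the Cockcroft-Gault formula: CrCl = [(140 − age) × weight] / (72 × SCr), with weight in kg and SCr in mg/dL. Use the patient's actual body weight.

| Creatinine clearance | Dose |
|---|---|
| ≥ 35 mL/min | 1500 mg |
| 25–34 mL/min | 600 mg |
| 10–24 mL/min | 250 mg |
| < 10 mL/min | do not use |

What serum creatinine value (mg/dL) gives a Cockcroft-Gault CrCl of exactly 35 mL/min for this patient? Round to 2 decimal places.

Standard dose requires CrCl ≥ 35 mL/min.
Set (140 − 75) × 54.9 / (72 × SCr) = 35
SCr = (140 − 75) × 54.9 / (72 × 35) = 1.416 mg/dL

1.42 mg/dL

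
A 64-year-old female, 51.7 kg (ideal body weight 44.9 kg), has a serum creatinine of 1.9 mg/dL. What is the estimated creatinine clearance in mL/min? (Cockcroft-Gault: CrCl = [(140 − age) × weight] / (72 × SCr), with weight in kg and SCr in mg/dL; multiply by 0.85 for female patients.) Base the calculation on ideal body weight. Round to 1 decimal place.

CrCl = (140 − 64) × 44.9 / (72 × 1.9) × 0.85 = 3412.4 / 136.80 × 0.85 ≈ 21.2 mL/min

21.2 mL/min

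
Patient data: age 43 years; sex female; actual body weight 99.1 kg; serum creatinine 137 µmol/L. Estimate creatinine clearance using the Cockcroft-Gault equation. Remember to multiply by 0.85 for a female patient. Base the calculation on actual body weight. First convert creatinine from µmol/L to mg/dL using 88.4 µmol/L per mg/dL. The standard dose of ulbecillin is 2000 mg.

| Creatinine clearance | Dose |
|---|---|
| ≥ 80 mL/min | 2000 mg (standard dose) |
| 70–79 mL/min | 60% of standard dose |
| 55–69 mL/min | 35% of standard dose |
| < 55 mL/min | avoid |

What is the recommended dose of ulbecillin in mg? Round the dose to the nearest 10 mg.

1200 mg

SCr = 137 / 88.4 = 1.55 mg/dL
CrCl = (140 − 43) × 99.1 / (72 × 1.55) × 0.85 = 9612.7 / 111.60 × 0.85 ≈ 73.2 mL/min
CrCl ≈ 73 mL/min → bracket 70–79 mL/min.
60% of 2000 mg = 1200 mg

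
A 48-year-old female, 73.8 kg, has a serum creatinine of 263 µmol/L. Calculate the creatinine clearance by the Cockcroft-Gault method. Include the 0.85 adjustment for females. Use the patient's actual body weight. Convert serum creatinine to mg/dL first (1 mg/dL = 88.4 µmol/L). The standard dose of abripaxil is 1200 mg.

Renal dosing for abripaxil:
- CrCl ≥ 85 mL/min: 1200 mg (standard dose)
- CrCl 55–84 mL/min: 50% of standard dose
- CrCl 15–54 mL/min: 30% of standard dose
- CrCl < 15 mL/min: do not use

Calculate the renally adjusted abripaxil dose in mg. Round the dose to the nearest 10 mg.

SCr = 263 / 88.4 = 2.975 mg/dL
CrCl = (140 − 48) × 73.8 / (72 × 2.975) × 0.85 = 6789.6 / 214.20 × 0.85 ≈ 26.9 mL/min
CrCl ≈ 27 mL/min → bracket 15–54 mL/min.
30% of 1200 mg = 360 mg

360 mg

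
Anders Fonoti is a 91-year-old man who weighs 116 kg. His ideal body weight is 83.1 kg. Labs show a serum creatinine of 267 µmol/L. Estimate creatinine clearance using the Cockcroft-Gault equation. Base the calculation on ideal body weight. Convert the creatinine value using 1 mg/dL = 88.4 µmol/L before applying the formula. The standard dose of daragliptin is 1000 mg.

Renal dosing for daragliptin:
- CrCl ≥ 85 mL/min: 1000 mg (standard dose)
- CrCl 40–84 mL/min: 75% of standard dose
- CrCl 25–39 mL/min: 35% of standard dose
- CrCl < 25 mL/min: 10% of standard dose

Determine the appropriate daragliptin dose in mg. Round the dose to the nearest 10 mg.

SCr = 267 / 88.4 = 3.02 mg/dL
CrCl = (140 − 91) × 83.1 / (72 × 3.02) = 4071.9 / 217.44 ≈ 18.7 mL/min
CrCl ≈ 19 mL/min → bracket < 25 mL/min.
10% of 1000 mg = 100 mg

100 mg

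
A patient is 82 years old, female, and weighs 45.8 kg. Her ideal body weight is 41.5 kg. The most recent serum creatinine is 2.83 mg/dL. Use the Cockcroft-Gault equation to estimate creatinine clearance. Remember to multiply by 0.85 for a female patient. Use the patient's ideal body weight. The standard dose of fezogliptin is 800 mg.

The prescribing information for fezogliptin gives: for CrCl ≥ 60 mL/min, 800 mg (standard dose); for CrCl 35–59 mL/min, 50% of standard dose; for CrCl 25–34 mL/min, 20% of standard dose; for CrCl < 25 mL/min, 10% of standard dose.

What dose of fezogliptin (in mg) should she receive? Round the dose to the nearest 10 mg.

80 mg

CrCl = (140 − 82) × 41.5 / (72 × 2.83) × 0.85 = 2407.0 / 203.76 × 0.85 ≈ 10.0 mL/min
CrCl ≈ 10 mL/min → bracket < 25 mL/min.
10% of 800 mg = 80 mg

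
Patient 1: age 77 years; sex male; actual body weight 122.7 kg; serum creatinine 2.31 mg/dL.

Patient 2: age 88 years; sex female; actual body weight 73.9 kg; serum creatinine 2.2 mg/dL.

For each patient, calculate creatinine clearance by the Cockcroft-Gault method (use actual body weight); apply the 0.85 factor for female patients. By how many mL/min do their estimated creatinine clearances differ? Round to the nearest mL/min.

Patient 1: CrCl = (140 − 77) × 122.7 / (72 × 2.31) = 7730.1 / 166.32 ≈ 46.5 mL/min
Patient 2: CrCl = (140 − 88) × 73.9 / (72 × 2.2) × 0.85 = 3842.8 / 158.40 × 0.85 ≈ 20.6 mL/min
|46.5 − 20.6| = 25.9 mL/min

26 mL/min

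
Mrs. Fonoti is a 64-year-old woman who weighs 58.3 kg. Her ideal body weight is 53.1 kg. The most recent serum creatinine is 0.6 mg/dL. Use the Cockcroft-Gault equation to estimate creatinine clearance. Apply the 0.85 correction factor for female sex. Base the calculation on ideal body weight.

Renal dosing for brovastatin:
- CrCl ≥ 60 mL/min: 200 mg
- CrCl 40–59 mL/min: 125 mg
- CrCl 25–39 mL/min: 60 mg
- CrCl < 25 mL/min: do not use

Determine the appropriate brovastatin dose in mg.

CrCl = (140 − 64) × 53.1 / (72 × 0.6) × 0.85 = 4035.6 / 43.20 × 0.85 ≈ 79.4 mL/min
CrCl ≈ 79 mL/min → bracket ≥ 60 mL/min.
Dose for this bracket: 200 mg.

200 mg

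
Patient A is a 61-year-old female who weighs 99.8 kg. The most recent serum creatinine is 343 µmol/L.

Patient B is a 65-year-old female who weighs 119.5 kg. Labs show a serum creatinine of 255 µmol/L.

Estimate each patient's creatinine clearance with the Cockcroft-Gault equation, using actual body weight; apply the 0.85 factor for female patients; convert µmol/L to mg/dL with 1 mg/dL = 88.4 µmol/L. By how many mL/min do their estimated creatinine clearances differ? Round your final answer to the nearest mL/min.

13 mL/min

Patient A: SCr = 343 / 88.4 = 3.88 mg/dL
Patient A: CrCl = (140 − 61) × 99.8 / (72 × 3.88) × 0.85 = 7884.2 / 279.36 × 0.85 ≈ 24.0 mL/min
Patient B: SCr = 255 / 88.4 = 2.885 mg/dL
Patient B: CrCl = (140 − 65) × 119.5 / (72 × 2.885) × 0.85 = 8962.5 / 207.72 × 0.85 ≈ 36.7 mL/min
|24.0 − 36.7| = 12.7 mL/min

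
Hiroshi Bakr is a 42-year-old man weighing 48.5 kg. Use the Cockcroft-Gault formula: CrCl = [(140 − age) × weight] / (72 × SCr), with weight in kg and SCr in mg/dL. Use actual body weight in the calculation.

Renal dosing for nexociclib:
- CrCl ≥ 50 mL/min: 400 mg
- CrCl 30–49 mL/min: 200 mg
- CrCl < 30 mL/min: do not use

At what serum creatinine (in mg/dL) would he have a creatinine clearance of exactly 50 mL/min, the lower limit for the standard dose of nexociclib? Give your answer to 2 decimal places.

Standard dose requires CrCl ≥ 50 mL/min.
Set (140 − 42) × 48.5 / (72 × SCr) = 50
SCr = (140 − 42) × 48.5 / (72 × 50) = 1.320 mg/dL

1.32 mg/dL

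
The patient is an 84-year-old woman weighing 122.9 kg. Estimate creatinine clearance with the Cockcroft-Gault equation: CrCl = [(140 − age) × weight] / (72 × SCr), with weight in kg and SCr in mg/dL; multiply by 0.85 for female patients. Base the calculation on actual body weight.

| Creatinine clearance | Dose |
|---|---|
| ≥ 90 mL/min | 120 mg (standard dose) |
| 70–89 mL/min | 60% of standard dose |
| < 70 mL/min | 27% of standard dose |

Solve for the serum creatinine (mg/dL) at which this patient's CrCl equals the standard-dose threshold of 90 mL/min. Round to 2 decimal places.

Standard dose requires CrCl ≥ 90 mL/min.
Set (140 − 84) × 122.9 × 0.85 / (72 × SCr) = 90
SCr = (140 − 84) × 122.9 × 0.85 / (72 × 90) = 0.903 mg/dL

0.90 mg/dL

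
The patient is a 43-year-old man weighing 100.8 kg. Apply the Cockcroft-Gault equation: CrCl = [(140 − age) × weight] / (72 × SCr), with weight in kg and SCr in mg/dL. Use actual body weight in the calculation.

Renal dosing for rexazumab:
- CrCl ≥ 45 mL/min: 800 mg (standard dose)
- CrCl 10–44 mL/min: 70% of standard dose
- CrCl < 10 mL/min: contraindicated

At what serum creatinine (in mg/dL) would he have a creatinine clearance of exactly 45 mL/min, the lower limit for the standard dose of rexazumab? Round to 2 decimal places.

3.02 mg/dL

Standard dose requires CrCl ≥ 45 mL/min.
Set (140 − 43) × 100.8 / (72 × SCr) = 45
SCr = (140 − 43) × 100.8 / (72 × 45) = 3.018 mg/dL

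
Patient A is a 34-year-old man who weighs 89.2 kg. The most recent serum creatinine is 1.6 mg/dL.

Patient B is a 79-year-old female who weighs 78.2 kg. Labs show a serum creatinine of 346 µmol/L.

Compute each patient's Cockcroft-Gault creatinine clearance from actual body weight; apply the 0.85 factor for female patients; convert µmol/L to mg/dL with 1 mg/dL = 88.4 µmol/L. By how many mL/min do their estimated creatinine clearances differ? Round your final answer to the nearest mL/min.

68 mL/min

Patient A: CrCl = (140 − 34) × 89.2 / (72 × 1.6) = 9455.2 / 115.20 ≈ 82.1 mL/min
Patient B: SCr = 346 / 88.4 = 3.914 mg/dL
Patient B: CrCl = (140 − 79) × 78.2 / (72 × 3.914) × 0.85 = 4770.2 / 281.81 × 0.85 ≈ 14.4 mL/min
|82.1 − 14.4| = 67.7 mL/min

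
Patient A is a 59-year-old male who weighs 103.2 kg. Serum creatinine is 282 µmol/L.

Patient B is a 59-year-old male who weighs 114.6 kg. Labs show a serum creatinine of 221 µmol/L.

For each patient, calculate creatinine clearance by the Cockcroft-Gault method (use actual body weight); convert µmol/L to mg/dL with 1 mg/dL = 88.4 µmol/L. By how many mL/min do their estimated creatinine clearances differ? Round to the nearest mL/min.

15 mL/min

Patient A: SCr = 282 / 88.4 = 3.19 mg/dL
Patient A: CrCl = (140 − 59) × 103.2 / (72 × 3.19) = 8359.2 / 229.68 ≈ 36.4 mL/min
Patient B: SCr = 221 / 88.4 = 2.5 mg/dL
Patient B: CrCl = (140 − 59) × 114.6 / (72 × 2.5) = 9282.6 / 180.00 ≈ 51.6 mL/min
|36.4 − 51.6| = 15.2 mL/min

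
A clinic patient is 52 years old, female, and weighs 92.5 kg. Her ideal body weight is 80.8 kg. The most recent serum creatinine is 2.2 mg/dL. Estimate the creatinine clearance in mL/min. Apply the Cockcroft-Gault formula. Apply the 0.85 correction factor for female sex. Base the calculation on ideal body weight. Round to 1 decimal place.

CrCl = (140 − 52) × 80.8 / (72 × 2.2) × 0.85 = 7110.4 / 158.40 × 0.85 ≈ 38.2 mL/min

38.2 mL/min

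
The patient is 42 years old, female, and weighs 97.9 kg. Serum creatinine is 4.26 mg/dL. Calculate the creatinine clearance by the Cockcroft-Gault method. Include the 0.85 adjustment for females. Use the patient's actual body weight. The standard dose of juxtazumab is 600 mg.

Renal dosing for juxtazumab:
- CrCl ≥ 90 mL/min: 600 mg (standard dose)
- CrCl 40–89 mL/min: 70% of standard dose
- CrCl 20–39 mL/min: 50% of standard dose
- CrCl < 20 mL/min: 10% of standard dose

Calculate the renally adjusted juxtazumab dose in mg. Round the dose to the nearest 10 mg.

300 mg

CrCl = (140 − 42) × 97.9 / (72 × 4.26) × 0.85 = 9594.2 / 306.72 × 0.85 ≈ 26.6 mL/min
CrCl ≈ 27 mL/min → bracket 20–39 mL/min.
50% of 600 mg = 300 mg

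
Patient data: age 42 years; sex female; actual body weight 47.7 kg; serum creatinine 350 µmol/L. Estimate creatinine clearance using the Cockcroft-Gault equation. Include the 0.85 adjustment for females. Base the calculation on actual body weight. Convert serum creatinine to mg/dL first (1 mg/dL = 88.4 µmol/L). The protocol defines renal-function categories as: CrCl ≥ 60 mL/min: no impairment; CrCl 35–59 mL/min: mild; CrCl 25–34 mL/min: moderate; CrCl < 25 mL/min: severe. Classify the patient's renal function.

severe

SCr = 350 / 88.4 = 3.959 mg/dL
CrCl = (140 − 42) × 47.7 / (72 × 3.959) × 0.85 = 4674.6 / 285.05 × 0.85 ≈ 13.9 mL/min
14 mL/min falls in the 'severe' range.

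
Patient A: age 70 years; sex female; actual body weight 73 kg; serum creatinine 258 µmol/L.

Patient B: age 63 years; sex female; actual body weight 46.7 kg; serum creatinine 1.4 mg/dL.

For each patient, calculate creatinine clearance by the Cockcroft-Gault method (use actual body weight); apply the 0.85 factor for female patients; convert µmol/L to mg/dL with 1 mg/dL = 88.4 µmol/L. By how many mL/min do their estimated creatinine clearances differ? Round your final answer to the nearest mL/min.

Patient A: SCr = 258 / 88.4 = 2.919 mg/dL
Patient A: CrCl = (140 − 70) × 73 / (72 × 2.919) × 0.85 = 5110.0 / 210.17 × 0.85 ≈ 20.7 mL/min
Patient B: CrCl = (140 − 63) × 46.7 / (72 × 1.4) × 0.85 = 3595.9 / 100.80 × 0.85 ≈ 30.3 mL/min
|20.7 − 30.3| = 9.6 mL/min

10 mL/min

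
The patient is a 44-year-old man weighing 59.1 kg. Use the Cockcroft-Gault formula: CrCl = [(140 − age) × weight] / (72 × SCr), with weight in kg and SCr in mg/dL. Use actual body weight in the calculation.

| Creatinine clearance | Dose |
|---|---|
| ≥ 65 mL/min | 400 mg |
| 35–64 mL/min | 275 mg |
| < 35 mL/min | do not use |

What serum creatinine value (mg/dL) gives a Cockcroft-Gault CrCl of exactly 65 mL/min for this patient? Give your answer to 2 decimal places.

Standard dose requires CrCl ≥ 65 mL/min.
Set (140 − 44) × 59.1 / (72 × SCr) = 65
SCr = (140 − 44) × 59.1 / (72 × 65) = 1.212 mg/dL

1.21 mg/dL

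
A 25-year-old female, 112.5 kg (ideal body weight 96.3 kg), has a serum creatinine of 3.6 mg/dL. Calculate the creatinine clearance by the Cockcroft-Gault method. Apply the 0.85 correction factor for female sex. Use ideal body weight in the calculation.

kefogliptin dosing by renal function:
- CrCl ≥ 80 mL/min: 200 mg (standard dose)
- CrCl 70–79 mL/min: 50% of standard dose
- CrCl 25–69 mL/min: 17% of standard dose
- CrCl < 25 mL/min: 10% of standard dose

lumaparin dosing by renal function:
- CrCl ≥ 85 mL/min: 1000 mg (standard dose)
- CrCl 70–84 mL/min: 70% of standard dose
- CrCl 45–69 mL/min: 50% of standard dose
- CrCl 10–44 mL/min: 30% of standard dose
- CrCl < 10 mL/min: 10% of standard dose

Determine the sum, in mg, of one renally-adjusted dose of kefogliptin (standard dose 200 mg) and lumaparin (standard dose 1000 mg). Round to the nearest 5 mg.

335 mg

CrCl = (140 − 25) × 96.3 / (72 × 3.6) × 0.85 = 11074.5 / 259.20 × 0.85 ≈ 36.3 mL/min
CrCl ≈ 36 mL/min.
kefogliptin: 25–69 mL/min → 17% of 200 mg = 34 mg.
lumaparin: 10–44 mL/min → 30% of 1000 mg = 300 mg.
Total = 34 + 300 = 334 mg.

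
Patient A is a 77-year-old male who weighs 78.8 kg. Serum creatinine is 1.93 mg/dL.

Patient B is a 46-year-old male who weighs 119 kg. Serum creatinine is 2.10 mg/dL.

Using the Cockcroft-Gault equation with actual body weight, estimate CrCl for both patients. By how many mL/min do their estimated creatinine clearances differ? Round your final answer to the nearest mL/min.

38 mL/min

Patient A: CrCl = (140 − 77) × 78.8 / (72 × 1.93) = 4964.4 / 138.96 ≈ 35.7 mL/min
Patient B: CrCl = (140 − 46) × 119 / (72 × 2.1) = 11186.0 / 151.20 ≈ 74.0 mL/min
|35.7 − 74.0| = 38.3 mL/min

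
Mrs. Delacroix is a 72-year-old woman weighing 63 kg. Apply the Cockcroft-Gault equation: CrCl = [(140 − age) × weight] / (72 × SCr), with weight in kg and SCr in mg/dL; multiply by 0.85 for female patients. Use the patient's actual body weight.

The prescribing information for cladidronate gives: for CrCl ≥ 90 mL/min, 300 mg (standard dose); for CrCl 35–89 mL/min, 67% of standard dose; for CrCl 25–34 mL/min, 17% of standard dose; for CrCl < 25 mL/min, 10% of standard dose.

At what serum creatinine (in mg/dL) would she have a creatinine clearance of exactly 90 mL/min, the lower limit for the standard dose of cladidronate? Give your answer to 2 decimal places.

Standard dose requires CrCl ≥ 90 mL/min.
Set (140 − 72) × 63 × 0.85 / (72 × SCr) = 90
SCr = (140 − 72) × 63 × 0.85 / (72 × 90) = 0.562 mg/dL

0.56 mg/dL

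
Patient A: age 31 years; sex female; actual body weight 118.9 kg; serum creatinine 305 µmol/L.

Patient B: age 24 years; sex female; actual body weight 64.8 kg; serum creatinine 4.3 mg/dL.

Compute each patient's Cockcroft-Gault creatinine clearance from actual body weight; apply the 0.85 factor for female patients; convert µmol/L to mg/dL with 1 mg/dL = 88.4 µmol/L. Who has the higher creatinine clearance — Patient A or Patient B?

Patient A: SCr = 305 / 88.4 = 3.45 mg/dL
Patient A: CrCl = (140 − 31) × 118.9 / (72 × 3.45) × 0.85 = 12960.1 / 248.40 × 0.85 ≈ 44.3 mL/min
Patient B: CrCl = (140 − 24) × 64.8 / (72 × 4.3) × 0.85 = 7516.8 / 309.60 × 0.85 ≈ 20.6 mL/min
44.3 vs 20.6 mL/min → Patient A is higher.

Patient A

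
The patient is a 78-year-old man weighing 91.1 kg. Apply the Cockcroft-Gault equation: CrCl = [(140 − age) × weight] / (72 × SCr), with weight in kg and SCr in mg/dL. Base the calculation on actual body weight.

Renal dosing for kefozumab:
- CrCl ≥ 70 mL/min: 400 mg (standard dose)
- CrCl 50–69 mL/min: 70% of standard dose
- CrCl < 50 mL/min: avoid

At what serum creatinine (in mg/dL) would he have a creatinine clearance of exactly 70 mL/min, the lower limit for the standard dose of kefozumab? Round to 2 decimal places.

Standard dose requires CrCl ≥ 70 mL/min.
Set (140 − 78) × 91.1 / (72 × SCr) = 70
SCr = (140 − 78) × 91.1 / (72 × 70) = 1.121 mg/dL

1.12 mg/dL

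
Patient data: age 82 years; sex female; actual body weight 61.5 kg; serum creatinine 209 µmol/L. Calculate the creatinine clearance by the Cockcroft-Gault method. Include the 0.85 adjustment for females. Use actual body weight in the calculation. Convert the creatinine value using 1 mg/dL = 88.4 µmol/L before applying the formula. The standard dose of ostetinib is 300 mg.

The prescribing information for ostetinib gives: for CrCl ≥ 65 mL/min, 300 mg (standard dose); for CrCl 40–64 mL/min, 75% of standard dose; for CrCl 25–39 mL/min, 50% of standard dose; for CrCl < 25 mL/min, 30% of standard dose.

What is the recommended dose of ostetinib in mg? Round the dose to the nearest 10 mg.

SCr = 209 / 88.4 = 2.364 mg/dL
CrCl = (140 − 82) × 61.5 / (72 × 2.364) × 0.85 = 3567.0 / 170.21 × 0.85 ≈ 17.8 mL/min
CrCl ≈ 18 mL/min → bracket < 25 mL/min.
30% of 300 mg = 90 mg

90 mg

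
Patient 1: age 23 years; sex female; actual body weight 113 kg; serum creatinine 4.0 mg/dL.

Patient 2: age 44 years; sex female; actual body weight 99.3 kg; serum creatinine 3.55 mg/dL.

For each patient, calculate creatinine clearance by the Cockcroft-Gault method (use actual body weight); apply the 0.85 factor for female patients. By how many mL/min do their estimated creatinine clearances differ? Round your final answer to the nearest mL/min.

7 mL/min

Patient 1: CrCl = (140 − 23) × 113 / (72 × 4) × 0.85 = 13221.0 / 288.00 × 0.85 ≈ 39.0 mL/min
Patient 2: CrCl = (140 − 44) × 99.3 / (72 × 3.55) × 0.85 = 9532.8 / 255.60 × 0.85 ≈ 31.7 mL/min
|39.0 − 31.7| = 7.3 mL/min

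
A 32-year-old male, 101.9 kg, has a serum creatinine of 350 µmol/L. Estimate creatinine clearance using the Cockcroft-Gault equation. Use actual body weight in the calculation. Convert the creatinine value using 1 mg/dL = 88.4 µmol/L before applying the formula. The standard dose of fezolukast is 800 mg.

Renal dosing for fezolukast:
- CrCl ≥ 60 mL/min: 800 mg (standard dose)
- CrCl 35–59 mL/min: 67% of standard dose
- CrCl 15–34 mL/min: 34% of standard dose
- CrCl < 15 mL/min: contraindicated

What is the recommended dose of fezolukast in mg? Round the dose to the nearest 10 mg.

540 mg

SCr = 350 / 88.4 = 3.959 mg/dL
CrCl = (140 − 32) × 101.9 / (72 × 3.959) = 11005.2 / 285.05 ≈ 38.6 mL/min
CrCl ≈ 39 mL/min → bracket 35–59 mL/min.
67% of 800 mg = 536 mg → 540 mg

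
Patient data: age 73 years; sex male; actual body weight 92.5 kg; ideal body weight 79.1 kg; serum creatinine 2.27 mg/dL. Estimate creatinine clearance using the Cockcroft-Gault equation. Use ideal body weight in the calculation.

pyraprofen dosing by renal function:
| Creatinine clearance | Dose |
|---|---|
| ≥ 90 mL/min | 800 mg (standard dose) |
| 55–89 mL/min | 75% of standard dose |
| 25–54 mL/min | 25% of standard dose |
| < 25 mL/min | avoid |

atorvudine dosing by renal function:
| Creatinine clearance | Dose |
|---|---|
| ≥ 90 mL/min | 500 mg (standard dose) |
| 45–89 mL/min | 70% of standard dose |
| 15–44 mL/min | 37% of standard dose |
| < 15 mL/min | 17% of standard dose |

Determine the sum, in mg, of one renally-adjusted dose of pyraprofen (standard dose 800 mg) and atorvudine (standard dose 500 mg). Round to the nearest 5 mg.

CrCl = (140 − 73) × 79.1 / (72 × 2.27) = 5299.7 / 163.44 ≈ 32.4 mL/min
CrCl ≈ 32 mL/min.
pyraprofen: 25–54 mL/min → 25% of 800 mg = 200 mg.
atorvudine: 15–44 mL/min → 37% of 500 mg = 185 mg.
Total = 200 + 185 = 385 mg.

385 mg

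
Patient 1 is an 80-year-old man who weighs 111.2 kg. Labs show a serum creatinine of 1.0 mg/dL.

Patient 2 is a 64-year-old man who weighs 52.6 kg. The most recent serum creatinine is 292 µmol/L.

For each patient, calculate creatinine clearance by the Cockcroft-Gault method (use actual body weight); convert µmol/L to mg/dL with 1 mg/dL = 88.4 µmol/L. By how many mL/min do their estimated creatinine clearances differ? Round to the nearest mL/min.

Patient 1: CrCl = (140 − 80) × 111.2 / (72 × 1) = 6672.0 / 72.00 ≈ 92.7 mL/min
Patient 2: SCr = 292 / 88.4 = 3.303 mg/dL
Patient 2: CrCl = (140 − 64) × 52.6 / (72 × 3.303) = 3997.6 / 237.82 ≈ 16.8 mL/min
|92.7 − 16.8| = 75.9 mL/min

76 mL/min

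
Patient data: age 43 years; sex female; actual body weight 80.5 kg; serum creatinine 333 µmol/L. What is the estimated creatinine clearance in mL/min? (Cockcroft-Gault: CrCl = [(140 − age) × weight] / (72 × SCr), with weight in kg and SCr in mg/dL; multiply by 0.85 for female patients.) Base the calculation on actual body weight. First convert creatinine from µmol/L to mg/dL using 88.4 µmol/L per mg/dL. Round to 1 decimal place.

24.5 mL/min

SCr = 333 / 88.4 = 3.767 mg/dL
CrCl = (140 − 43) × 80.5 / (72 × 3.767) × 0.85 = 7808.5 / 271.22 × 0.85 ≈ 24.5 mL/min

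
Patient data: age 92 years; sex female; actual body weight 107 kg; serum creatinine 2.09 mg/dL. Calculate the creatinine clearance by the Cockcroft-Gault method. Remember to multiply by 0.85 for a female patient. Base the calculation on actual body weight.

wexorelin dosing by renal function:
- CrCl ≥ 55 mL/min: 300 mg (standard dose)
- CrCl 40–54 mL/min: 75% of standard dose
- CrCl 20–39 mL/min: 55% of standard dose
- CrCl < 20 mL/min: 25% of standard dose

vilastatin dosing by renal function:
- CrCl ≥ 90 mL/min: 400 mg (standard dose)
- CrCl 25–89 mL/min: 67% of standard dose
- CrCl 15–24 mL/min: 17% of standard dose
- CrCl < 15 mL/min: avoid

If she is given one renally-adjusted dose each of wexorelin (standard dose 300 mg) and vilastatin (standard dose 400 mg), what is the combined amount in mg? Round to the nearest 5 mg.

CrCl = (140 − 92) × 107 / (72 × 2.09) × 0.85 = 5136.0 / 150.48 × 0.85 ≈ 29.0 mL/min
CrCl ≈ 29 mL/min.
wexorelin: 20–39 mL/min → 55% of 300 mg = 165 mg.
vilastatin: 25–89 mL/min → 67% of 400 mg = 268 mg.
Total = 165 + 268 = 433 mg.

435 mg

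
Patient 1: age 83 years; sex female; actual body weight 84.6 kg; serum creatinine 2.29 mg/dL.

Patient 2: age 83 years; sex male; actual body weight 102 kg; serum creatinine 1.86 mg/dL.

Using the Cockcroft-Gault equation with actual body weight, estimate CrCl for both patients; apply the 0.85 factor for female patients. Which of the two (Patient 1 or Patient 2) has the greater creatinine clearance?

Patient 1: CrCl = (140 − 83) × 84.6 / (72 × 2.29) × 0.85 = 4822.2 / 164.88 × 0.85 ≈ 24.9 mL/min
Patient 2: CrCl = (140 − 83) × 102 / (72 × 1.86) = 5814.0 / 133.92 ≈ 43.4 mL/min
24.9 vs 43.4 mL/min → Patient 2 is higher.

Patient 2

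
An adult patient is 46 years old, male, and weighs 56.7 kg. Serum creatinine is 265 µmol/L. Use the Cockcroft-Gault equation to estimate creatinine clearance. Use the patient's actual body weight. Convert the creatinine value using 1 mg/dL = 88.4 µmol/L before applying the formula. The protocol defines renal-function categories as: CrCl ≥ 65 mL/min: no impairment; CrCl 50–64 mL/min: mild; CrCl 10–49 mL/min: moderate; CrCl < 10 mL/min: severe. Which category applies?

moderate

SCr = 265 / 88.4 = 2.998 mg/dL
CrCl = (140 − 46) × 56.7 / (72 × 2.998) = 5329.8 / 215.86 ≈ 24.7 mL/min
25 mL/min falls in the 'moderate' range.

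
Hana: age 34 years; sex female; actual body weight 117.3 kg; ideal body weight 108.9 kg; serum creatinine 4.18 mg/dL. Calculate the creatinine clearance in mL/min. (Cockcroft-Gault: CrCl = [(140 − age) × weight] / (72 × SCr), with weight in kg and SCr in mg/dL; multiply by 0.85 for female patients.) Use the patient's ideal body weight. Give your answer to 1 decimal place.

CrCl = (140 − 34) × 108.9 / (72 × 4.18) × 0.85 = 11543.4 / 300.96 × 0.85 ≈ 32.6 mL/min

32.6 mL/min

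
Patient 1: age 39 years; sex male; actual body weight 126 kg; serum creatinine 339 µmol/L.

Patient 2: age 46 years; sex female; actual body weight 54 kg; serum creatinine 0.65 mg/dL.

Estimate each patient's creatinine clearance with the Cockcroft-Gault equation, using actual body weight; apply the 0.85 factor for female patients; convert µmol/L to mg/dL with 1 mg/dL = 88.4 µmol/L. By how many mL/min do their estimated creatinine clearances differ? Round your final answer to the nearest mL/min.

46 mL/min

Patient 1: SCr = 339 / 88.4 = 3.835 mg/dL
Patient 1: CrCl = (140 − 39) × 126 / (72 × 3.835) = 12726.0 / 276.12 ≈ 46.1 mL/min
Patient 2: CrCl = (140 − 46) × 54 / (72 × 0.65) × 0.85 = 5076.0 / 46.80 × 0.85 ≈ 92.2 mL/min
|46.1 − 92.2| = 46.1 mL/min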